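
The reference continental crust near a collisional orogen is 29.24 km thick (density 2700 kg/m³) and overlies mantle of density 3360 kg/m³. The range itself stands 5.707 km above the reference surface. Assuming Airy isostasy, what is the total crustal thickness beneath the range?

58.3 km

Root depth r = h ρ_c / (ρ_m − ρ_c) = 5.707 km × 2700 / 660 = 23.35 km.
Total thickness = T + h + r = 29.24 km + 5.707 km + 23.35 km = 58.3 km.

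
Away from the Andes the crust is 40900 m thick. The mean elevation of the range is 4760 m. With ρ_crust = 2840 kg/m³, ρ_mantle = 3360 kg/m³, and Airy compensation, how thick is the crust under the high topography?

71700 m

Root depth r = h ρ_c / (ρ_m − ρ_c) = 4760 m × 2840 / 520 = 26000 m.
Total thickness = T + h + r = 40900 m + 4760 m + 26000 m = 71700 m.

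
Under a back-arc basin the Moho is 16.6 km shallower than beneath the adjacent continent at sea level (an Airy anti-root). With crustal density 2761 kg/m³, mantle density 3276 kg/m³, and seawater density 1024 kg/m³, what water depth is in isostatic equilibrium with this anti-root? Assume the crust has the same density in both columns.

Replacing a thickness d of crust by seawater at the top must be balanced by replacing crust with mantle at the base: d (ρ_c − ρ_w) = a (ρ_m − ρ_c).
d = a (ρ_m − ρ_c)/(ρ_c − ρ_w) = 16.6 km × 515/1737 = 4.92 km.

4.92 km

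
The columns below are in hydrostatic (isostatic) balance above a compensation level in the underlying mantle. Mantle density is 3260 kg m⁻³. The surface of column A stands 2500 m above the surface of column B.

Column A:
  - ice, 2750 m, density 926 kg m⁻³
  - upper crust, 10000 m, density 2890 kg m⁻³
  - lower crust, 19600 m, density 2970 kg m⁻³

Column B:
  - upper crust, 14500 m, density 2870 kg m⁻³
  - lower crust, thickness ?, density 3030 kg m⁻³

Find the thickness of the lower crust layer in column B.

8680 m

Take the compensation level at the base of the deeper column (depth z_c below the surface of column A) and equate Σ ρ_i t_i down to z_c; mantle fills any gap and the z_c terms cancel.
Column A: 2750×926 + 10000×2890 + 19600×2970 + (z_c − 32350)×3260
Column B: 2500×0 + 14500×2870 + x×3030 + (z_c − 2500 − 14500 − x)×3260
The z_c×3260 term appears on both sides and cancels. Collect the known terms of each column as K = Σ(ρt)_known − 3260 × (depth of known layers): K_A = 89658500 − 3260×32350 = −15802500; K_B = 41615000 − 3260×(2500 + 14500) = −13805000.
Balance: K_A = K_B − x×(3260 − 3030), so x = (K_B − K_A)/(3260 − 3030) = 1997500/230 = 8680 m.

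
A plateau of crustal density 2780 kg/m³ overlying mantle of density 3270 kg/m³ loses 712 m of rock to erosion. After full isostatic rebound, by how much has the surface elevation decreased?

Rebound u = e ρ_c/ρ_m = 712 m × 2780/3270 = 605.3 m.
Net surface drop = e − u = 712 m − 605.3 m = e (ρ_m − ρ_c)/ρ_m = 107 m.

107 m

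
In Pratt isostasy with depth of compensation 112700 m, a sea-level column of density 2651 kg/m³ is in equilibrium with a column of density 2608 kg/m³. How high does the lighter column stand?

ρ_ref D = ρ (D + h) → h = D (ρ_ref − ρ)/ρ.
h = 112700 m × (2651 − 2608)/2608 = 1860 m.

1860 m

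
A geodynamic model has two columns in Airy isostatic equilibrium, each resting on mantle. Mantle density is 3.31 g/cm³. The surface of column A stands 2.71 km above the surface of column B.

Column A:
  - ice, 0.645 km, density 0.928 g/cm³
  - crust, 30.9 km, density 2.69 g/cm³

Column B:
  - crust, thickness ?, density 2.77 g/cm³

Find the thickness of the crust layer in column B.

Take the compensation level at the base of the deeper column (depth z_c below the surface of column A) and equate Σ ρ_i t_i down to z_c; mantle fills any gap and the z_c terms cancel.
Column A: 0.645×0.928 + 30.9×2.69 + (z_c − 31.545)×3.31
Column B: 2.71×0 + x×2.77 + (z_c − 2.71 − 0 − x)×3.31
The z_c×3.31 term appears on both sides and cancels. Collect the known terms of each column as K = Σ(ρt)_known − 3.31 × (depth of known layers): K_A = 83.71956 − 3.31×31.545 = −20.69439; K_B = 0 − 3.31×(2.71 + 0) = −8.9701.
Balance: K_A = K_B − x×(3.31 − 2.77), so x = (K_B − K_A)/(3.31 − 2.77) = 11.7243/0.54 = 21.7 km.

21.7 km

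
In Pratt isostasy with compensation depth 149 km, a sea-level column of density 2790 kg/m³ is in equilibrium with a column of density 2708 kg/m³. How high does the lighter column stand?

4.51 km

ρ_ref D = ρ (D + h) → h = D (ρ_ref − ρ)/ρ.
h = 149 km × (2790 − 2708)/2708 = 4.51 km.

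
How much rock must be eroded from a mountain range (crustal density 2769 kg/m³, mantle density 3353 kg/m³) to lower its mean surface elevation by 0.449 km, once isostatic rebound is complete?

2.58 km

Net drop Δ = e − u = e − e ρ_c/ρ_m = e (ρ_m − ρ_c)/ρ_m.
e = Δ ρ_m/(ρ_m − ρ_c) = 0.449 km × 3353/584 = 2.58 km.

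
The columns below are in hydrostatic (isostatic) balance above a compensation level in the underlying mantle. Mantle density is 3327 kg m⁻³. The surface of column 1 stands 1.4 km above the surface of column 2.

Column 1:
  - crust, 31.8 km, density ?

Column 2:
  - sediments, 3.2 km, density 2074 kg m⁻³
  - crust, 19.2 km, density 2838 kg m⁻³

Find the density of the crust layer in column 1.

Take the compensation level at the base of the deeper column (depth z_c below the surface of column 1) and equate Σ ρ_i t_i down to z_c; mantle fills any gap and the z_c terms cancel.
Column 1: 31.8×ρ + (z_c − 31.8)×3327
Column 2: 1.4×0 + 3.2×2074 + 19.2×2838 + (z_c − 1.4 − 22.4)×3327
The z_c×3327 term appears on both sides and cancels. Collect the known terms of each column as K = Σ(ρt)_known − 3327 × (depth of known layers): K_1 = 0 − 3327×31.8 = −105798.6; K_2 = 61126.4 − 3327×(1.4 + 22.4) = −18056.2.
Balance: K_1 + 31.8×ρ = K_2, so ρ = (K_2 − K_1)/31.8 = 87742.4/31.8 = 2760 kg m⁻³.

2760 kg m⁻³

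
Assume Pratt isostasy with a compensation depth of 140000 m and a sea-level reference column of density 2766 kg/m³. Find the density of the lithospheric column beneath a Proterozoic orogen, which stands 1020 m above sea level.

2750 kg/m³

Pratt balance: ρ_ref D = ρ (D + h).
ρ = ρ_ref D/(D + h) = 2766 × 140000 m/(140000 m + 1020 m) = 2750 kg/m³.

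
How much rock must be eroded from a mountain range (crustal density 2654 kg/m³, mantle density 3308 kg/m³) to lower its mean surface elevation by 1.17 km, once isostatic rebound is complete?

Net drop Δ = e − u = e − e ρ_c/ρ_m = e (ρ_m − ρ_c)/ρ_m.
e = Δ ρ_m/(ρ_m − ρ_c) = 1.17 km × 3308/654 = 5.92 km.

5.92 km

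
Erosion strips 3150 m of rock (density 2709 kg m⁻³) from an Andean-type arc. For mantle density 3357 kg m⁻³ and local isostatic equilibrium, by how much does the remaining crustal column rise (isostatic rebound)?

2540 m

Unloading: uplift u = e ρ_c/ρ_m = 3150 m × 2709/3357 = 2540 m.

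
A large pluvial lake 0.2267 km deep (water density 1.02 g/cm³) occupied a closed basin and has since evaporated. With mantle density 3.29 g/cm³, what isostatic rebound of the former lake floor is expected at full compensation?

u = d ρ_w/ρ_m = 0.2267 km × 1.02/3.29 = 0.0703 km.

0.0703 km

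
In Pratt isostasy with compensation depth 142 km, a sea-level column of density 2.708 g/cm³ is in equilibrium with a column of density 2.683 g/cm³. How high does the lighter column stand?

1.32 km

ρ_ref D = ρ (D + h) → h = D (ρ_ref − ρ)/ρ.
h = 142 km × (2.708 − 2.683)/2.683 = 1.32 km.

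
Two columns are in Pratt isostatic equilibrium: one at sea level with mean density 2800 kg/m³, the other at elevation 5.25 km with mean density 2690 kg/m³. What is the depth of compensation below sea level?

128 km

ρ_ref D = ρ (D + h) → D (ρ_ref − ρ) = ρ h.
D = ρ h/(ρ_ref − ρ) = 2690 × 5.25 km/(2800 − 2690) = 128 km.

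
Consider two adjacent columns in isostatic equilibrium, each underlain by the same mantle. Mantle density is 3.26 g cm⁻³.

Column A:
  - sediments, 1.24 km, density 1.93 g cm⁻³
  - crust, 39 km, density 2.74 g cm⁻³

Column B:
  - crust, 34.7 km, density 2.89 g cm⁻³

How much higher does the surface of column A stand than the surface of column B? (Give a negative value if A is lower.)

2.79 km

For any compensation level in the mantle, the mantle terms cancel and isostasy reduces to e = (Σt_A − Σt_B) − (Σ(ρt)_A − Σ(ρt)_B) / ρ_m.
Σt_A = 40.24 km; Σt_B = 34.7 km; Σ(ρt)_A = 109.2532; Σ(ρt)_B = 100.283 (in km·g cm⁻³).
e = (40.24 − 34.7) − (109.2532 − 100.283) / 3.26 = 2.79 km.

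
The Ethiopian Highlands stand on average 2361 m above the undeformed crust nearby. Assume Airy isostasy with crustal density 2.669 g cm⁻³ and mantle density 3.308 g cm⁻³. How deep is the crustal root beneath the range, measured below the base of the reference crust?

For local isostatic compensation: the weight of the topography is balanced by the buoyancy of the root, ρ_c h = (ρ_m − ρ_c) r.
r = h · ρ_c / (ρ_m − ρ_c) = 2361 m × 2.669 / (3.308 − 2.669) = 9860 m.

9860 m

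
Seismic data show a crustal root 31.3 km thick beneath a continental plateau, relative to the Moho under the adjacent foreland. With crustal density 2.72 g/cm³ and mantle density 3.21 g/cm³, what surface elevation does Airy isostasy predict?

5.64 km

Isostatic balance requires: ρ_c h = (ρ_m − ρ_c) r.
h = r (ρ_m − ρ_c) / ρ_c = 31.3 km × (3.21 − 2.72) / 2.72 = 5.64 km.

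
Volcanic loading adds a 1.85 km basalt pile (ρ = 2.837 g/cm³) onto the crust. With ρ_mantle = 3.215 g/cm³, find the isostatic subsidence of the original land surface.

1.63 km

Subaerial loading: s = t ρ_load / ρ_m.
s = 1.85 km × 2.837/3.215 = 1.63 km.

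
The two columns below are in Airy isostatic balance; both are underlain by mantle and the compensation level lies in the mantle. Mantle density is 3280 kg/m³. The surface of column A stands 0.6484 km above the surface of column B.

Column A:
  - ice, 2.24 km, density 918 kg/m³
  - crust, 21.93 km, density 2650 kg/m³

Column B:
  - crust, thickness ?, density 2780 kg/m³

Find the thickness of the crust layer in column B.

34 km

Take the compensation level at the base of the deeper column (depth z_c below the surface of column A) and equate Σ ρ_i t_i down to z_c; mantle fills any gap and the z_c terms cancel.
Column A: 2.24×918 + 21.93×2650 + (z_c − 24.17)×3280
Column B: 0.6484×0 + x×2780 + (z_c − 0.6484 − 0 − x)×3280
The z_c×3280 term appears on both sides and cancels. Collect the known terms of each column as K = Σ(ρt)_known − 3280 × (depth of known layers): K_A = 60170.82 − 3280×24.17 = −19106.78; K_B = 0 − 3280×(0.6484 + 0) = −2126.752.
Balance: K_A = K_B − x×(3280 − 2780), so x = (K_B − K_A)/(3280 − 2780) = 16980/500 = 34 km.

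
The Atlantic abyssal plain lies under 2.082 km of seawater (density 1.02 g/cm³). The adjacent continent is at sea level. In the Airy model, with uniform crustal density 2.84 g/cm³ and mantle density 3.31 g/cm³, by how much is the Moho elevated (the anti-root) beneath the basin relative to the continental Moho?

8.06 km

For local isostatic compensation: replacing crust with seawater at the top is compensated by replacing crust with mantle at the base: d (ρ_c − ρ_w) = a (ρ_m − ρ_c).
a = d (ρ_c − ρ_w)/(ρ_m − ρ_c) = 2.082 km × 1.82/0.47 = 8.06 km.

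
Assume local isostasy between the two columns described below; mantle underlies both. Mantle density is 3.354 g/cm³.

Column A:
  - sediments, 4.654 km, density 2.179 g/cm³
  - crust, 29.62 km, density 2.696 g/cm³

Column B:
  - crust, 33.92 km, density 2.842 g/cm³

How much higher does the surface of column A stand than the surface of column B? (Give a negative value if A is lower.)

2.26 km

For any compensation level in the mantle, the mantle terms cancel and isostasy reduces to e = (Σt_A − Σt_B) − (Σ(ρt)_A − Σ(ρt)_B) / ρ_m.
Σt_A = 34.274 km; Σt_B = 33.92 km; Σ(ρt)_A = 89.996586; Σ(ρt)_B = 96.40064 (in km·g/cm³).
e = (34.274 − 33.92) − (89.996586 − 96.40064) / 3.354 = 2.26 km.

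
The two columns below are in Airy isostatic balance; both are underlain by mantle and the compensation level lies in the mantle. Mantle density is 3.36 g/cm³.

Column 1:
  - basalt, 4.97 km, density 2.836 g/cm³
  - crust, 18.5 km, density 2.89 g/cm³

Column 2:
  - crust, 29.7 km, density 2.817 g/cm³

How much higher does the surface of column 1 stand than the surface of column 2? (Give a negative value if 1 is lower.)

−1.44 km

For any compensation level in the mantle, the mantle terms cancel and isostasy reduces to e = (Σt_1 − Σt_2) − (Σ(ρt)_1 − Σ(ρt)_2) / ρ_m.
Σt_1 = 23.47 km; Σt_2 = 29.7 km; Σ(ρt)_1 = 67.55992; Σ(ρt)_2 = 83.6649 (in km·g/cm³).
e = (23.47 − 29.7) − (67.55992 − 83.6649) / 3.36 = −1.44 km.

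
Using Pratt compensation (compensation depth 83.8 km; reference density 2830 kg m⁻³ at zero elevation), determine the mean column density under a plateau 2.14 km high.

2760 kg m⁻³

Pratt balance: ρ_ref D = ρ (D + h).
ρ = ρ_ref D/(D + h) = 2830 × 83.8 km/(83.8 km + 2.14 km) = 2760 kg m⁻³.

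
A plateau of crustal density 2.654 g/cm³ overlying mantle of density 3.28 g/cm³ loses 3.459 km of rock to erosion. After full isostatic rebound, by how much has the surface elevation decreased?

0.66 km

Rebound u = e ρ_c/ρ_m = 3.459 km × 2.654/3.28 = 2.799 km.
Net surface drop = e − u = 3.459 km − 2.799 km = e (ρ_m − ρ_c)/ρ_m = 0.66 km.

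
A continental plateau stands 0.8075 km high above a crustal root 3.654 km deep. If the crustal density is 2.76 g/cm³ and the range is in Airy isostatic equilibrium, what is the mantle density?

3.37 g/cm³

Airy balance: ρ_c h = (ρ_m − ρ_c) r → ρ_m = ρ_c (1 + h/r).
ρ_m = 2.76 × (1 + 0.8075 km/3.654 km) = 3.37 g/cm³.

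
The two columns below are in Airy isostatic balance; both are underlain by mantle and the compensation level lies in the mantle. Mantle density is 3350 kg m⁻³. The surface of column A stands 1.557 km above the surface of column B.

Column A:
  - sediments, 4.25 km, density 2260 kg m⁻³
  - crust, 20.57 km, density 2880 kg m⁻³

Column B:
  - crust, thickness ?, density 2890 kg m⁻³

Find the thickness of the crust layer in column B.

19.7 km

Take the compensation level at the base of the deeper column (depth z_c below the surface of column A) and equate Σ ρ_i t_i down to z_c; mantle fills any gap and the z_c terms cancel.
Column A: 4.25×2260 + 20.57×2880 + (z_c − 24.82)×3350
Column B: 1.557×0 + x×2890 + (z_c − 1.557 − 0 − x)×3350
The z_c×3350 term appears on both sides and cancels. Collect the known terms of each column as K = Σ(ρt)_known − 3350 × (depth of known layers): K_A = 68846.6 − 3350×24.82 = −14300.4; K_B = 0 − 3350×(1.557 + 0) = −5215.95.
Balance: K_A = K_B − x×(3350 − 2890), so x = (K_B − K_A)/(3350 − 2890) = 9084.45/460 = 19.7 km.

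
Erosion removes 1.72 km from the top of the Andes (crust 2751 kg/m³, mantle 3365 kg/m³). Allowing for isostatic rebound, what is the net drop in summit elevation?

0.314 km

Rebound u = e ρ_c/ρ_m = 1.72 km × 2751/3365 = 1.406 km.
Net surface drop = e − u = 1.72 km − 1.406 km = e (ρ_m − ρ_c)/ρ_m = 0.314 km.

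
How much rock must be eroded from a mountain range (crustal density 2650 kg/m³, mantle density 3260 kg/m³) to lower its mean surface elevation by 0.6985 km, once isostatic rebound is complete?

Net drop Δ = e − u = e − e ρ_c/ρ_m = e (ρ_m − ρ_c)/ρ_m.
e = Δ ρ_m/(ρ_m − ρ_c) = 0.6985 km × 3260/610 = 3.73 km.

3.73 km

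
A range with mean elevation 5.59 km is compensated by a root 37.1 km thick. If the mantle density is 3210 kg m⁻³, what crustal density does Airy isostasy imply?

2790 kg m⁻³

ρ_c h = (ρ_m − ρ_c) r → ρ_c (h + r) = ρ_m r → ρ_c = ρ_m r / (h + r).
ρ_c = 3210 × 37.1 km / (5.59 km + 37.1 km) = 2790 kg m⁻³.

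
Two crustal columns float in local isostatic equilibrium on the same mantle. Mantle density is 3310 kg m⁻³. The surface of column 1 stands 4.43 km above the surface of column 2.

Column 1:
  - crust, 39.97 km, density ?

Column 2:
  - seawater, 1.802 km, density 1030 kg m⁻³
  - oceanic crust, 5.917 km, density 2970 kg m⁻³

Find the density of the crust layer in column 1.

Take the compensation level at the base of the deeper column (depth z_c below the surface of column 1) and equate Σ ρ_i t_i down to z_c; mantle fills any gap and the z_c terms cancel.
Column 1: 39.97×ρ + (z_c − 39.97)×3310
Column 2: 4.43×0 + 1.802×1030 + 5.917×2970 + (z_c − 4.43 − 7.719)×3310
The z_c×3310 term appears on both sides and cancels. Collect the known terms of each column as K = Σ(ρt)_known − 3310 × (depth of known layers): K_1 = 0 − 3310×39.97 = −132300.7; K_2 = 19429.55 − 3310×(4.43 + 7.719) = −20783.64.
Balance: K_1 + 39.97×ρ = K_2, so ρ = (K_2 − K_1)/39.97 = 111517/39.97 = 2790 kg m⁻³.

2790 kg m⁻³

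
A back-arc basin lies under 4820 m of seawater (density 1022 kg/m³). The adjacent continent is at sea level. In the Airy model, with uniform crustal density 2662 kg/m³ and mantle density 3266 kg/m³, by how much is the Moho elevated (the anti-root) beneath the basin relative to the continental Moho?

13100 m

Isostatic balance requires: replacing crust with seawater at the top is compensated by replacing crust with mantle at the base: d (ρ_c − ρ_w) = a (ρ_m − ρ_c).
a = d (ρ_c − ρ_w)/(ρ_m − ρ_c) = 4820 m × 1640/604 = 13100 m.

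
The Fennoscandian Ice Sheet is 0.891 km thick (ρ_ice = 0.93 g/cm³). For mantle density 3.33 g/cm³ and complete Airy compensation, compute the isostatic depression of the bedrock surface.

0.249 km

By Archimedes' principle applied to the lithosphere: the ice load ρ_ice t is balanced by mantle displaced below, ρ_m s.
s = t ρ_ice / ρ_m = 0.891 km × 0.93/3.33 = 0.249 km.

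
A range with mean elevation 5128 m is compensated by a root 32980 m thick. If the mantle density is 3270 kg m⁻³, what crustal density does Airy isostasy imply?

ρ_c h = (ρ_m − ρ_c) r → ρ_c (h + r) = ρ_m r → ρ_c = ρ_m r / (h + r).
ρ_c = 3270 × 32980 m / (5128 m + 32980 m) = 2830 kg m⁻³.

2830 kg m⁻³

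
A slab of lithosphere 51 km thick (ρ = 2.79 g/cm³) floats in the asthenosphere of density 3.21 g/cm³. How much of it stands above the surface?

Floating equilibrium: submerged depth d = t ρ_obj/ρ_fluid = 51 km × 2.79/3.21 = 44.33 km.
Freeboard = t − d = 51 km − 44.33 km = 6.67 km.

6.67 km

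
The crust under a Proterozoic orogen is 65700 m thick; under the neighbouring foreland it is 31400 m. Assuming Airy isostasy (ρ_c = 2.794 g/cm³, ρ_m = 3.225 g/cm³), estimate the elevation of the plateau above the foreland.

Excess crust Δ = 65700 m − 31400 m = 34300 m, split between elevation h and root r with h + r = Δ.
Airy balance ρ_c h = (ρ_m − ρ_c) r gives r = h ρ_c/(ρ_m − ρ_c), so h (1 + ρ_c/(ρ_m − ρ_c)) = Δ, i.e. h = Δ (ρ_m − ρ_c)/ρ_m.
h = 34300 m × 0.431/3.225 = 4580 m.

4580 m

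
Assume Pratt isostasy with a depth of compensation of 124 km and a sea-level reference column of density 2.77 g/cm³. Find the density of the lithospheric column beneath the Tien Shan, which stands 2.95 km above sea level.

Pratt balance: ρ_ref D = ρ (D + h).
ρ = ρ_ref D/(D + h) = 2.77 × 124 km/(124 km + 2.95 km) = 2.71 g/cm³.

2.71 g/cm³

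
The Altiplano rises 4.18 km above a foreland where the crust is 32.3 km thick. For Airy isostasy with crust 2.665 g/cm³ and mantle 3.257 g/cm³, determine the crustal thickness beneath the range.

Root depth r = h ρ_c / (ρ_m − ρ_c) = 4.18 km × 2.665 / 0.592 = 18.82 km.
Total thickness = T + h + r = 32.3 km + 4.18 km + 18.82 km = 55.3 km.

55.3 km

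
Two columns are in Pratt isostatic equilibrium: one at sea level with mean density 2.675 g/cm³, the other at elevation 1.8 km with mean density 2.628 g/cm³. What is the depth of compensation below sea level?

101 km

ρ_ref D = ρ (D + h) → D (ρ_ref − ρ) = ρ h.
D = ρ h/(ρ_ref − ρ) = 2.628 × 1.8 km/(2.675 − 2.628) = 101 km.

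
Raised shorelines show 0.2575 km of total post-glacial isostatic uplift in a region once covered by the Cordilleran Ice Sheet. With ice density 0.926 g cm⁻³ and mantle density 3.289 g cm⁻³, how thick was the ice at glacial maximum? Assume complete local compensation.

u = t ρ_ice/ρ_m → t = u ρ_m/ρ_ice = 0.2575 km × 3.289/0.926 = 0.915 km.

0.915 km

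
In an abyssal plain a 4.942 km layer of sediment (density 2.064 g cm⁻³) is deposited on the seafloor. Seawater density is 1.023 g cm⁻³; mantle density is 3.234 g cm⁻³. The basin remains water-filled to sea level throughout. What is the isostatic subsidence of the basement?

Submarine loading: the sediment displaces seawater, and the subsidence is in turn flooded, so s (ρ_m − ρ_w) = t (ρ_sed − ρ_w).
s = 4.942 km × (2.064 − 1.023) / (3.234 − 1.023) = 2.33 km.

2.33 km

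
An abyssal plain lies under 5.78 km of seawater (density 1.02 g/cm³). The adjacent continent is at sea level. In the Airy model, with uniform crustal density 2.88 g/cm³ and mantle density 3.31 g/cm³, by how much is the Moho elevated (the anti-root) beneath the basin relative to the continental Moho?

25 km

For local isostatic compensation: replacing crust with seawater at the top is compensated by replacing crust with mantle at the base: d (ρ_c − ρ_w) = a (ρ_m − ρ_c).
a = d (ρ_c − ρ_w)/(ρ_m − ρ_c) = 5.78 km × 1.86/0.43 = 25 km.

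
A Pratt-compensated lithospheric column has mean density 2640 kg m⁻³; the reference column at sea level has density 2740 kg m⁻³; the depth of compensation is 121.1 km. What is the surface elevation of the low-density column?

ρ_ref D = ρ (D + h) → h = D (ρ_ref − ρ)/ρ.
h = 121.1 km × (2740 − 2640)/2640 = 4.59 km.

4.59 km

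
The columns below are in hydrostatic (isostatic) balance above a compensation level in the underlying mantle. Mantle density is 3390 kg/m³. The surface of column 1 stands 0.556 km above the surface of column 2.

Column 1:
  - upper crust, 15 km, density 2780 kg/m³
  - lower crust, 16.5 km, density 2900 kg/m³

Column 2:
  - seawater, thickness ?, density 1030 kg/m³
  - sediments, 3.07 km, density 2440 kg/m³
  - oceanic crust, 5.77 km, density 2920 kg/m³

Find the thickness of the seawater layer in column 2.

Take the compensation level at the base of the deeper column (depth z_c below the surface of column 1) and equate Σ ρ_i t_i down to z_c; mantle fills any gap and the z_c terms cancel.
Column 1: 15×2780 + 16.5×2900 + (z_c − 31.5)×3390
Column 2: 0.556×0 + x×1030 + 3.07×2440 + 5.77×2920 + (z_c − 0.556 − 8.84 − x)×3390
The z_c×3390 term appears on both sides and cancels. Collect the known terms of each column as K = Σ(ρt)_known − 3390 × (depth of known layers): K_1 = 89550 − 3390×31.5 = −17235; K_2 = 24339.2 − 3390×(0.556 + 8.84) = −7513.24.
Balance: K_1 = K_2 − x×(3390 − 1030), so x = (K_2 − K_1)/(3390 − 1030) = 9721.76/2360 = 4.12 km.

4.12 km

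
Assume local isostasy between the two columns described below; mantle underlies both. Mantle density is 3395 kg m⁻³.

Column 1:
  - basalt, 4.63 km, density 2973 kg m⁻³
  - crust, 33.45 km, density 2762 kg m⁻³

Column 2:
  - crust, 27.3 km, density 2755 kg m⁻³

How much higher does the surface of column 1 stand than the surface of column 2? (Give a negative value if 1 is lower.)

For any compensation level in the mantle, the mantle terms cancel and isostasy reduces to e = (Σt_1 − Σt_2) − (Σ(ρt)_1 − Σ(ρt)_2) / ρ_m.
Σt_1 = 38.08 km; Σt_2 = 27.3 km; Σ(ρt)_1 = 106153.89; Σ(ρt)_2 = 75211.5 (in km·kg m⁻³).
e = (38.08 − 27.3) − (106153.89 − 75211.5) / 3395 = 1.67 km.

1.67 km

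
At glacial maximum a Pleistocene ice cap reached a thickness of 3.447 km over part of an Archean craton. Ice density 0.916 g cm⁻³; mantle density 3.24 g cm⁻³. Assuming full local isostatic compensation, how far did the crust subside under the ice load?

Equating mass per unit area of the two columns: the ice load ρ_ice t is balanced by mantle displaced below, ρ_m s.
s = t ρ_ice / ρ_m = 3.447 km × 0.916/3.24 = 0.975 km.

0.975 km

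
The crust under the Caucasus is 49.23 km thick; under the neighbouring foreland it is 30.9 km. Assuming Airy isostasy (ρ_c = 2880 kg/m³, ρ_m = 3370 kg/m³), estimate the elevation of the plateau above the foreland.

2.67 km

Excess crust Δ = 49.23 km − 30.9 km = 18.33 km, split between elevation h and root r with h + r = Δ.
Airy balance ρ_c h = (ρ_m − ρ_c) r gives r = h ρ_c/(ρ_m − ρ_c), so h (1 + ρ_c/(ρ_m − ρ_c)) = Δ, i.e. h = Δ (ρ_m − ρ_c)/ρ_m.
h = 18.33 km × 490/3370 = 2.67 km.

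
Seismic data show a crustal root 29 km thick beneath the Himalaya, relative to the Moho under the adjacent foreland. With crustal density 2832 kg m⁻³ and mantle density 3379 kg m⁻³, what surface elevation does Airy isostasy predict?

For local isostatic compensation: ρ_c h = (ρ_m − ρ_c) r.
h = r (ρ_m − ρ_c) / ρ_c = 29 km × (3379 − 2832) / 2832 = 5.6 km.

5.6 km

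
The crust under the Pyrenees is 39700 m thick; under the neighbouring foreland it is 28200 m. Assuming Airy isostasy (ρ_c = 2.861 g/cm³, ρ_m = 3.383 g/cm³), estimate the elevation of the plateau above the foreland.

Excess crust Δ = 39700 m − 28200 m = 11500 m, split between elevation h and root r with h + r = Δ.
Airy balance ρ_c h = (ρ_m − ρ_c) r gives r = h ρ_c/(ρ_m − ρ_c), so h (1 + ρ_c/(ρ_m − ρ_c)) = Δ, i.e. h = Δ (ρ_m − ρ_c)/ρ_m.
h = 11500 m × 0.522/3.383 = 1770 m.

1770 m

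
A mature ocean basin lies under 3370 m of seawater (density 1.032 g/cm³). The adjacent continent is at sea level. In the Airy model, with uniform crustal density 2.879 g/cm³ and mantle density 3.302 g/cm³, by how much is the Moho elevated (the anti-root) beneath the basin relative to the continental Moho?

In Airy isostatic equilibrium: replacing crust with seawater at the top is compensated by replacing crust with mantle at the base: d (ρ_c − ρ_w) = a (ρ_m − ρ_c).
a = d (ρ_c − ρ_w)/(ρ_m − ρ_c) = 3370 m × 1.847/0.423 = 14700 m.

14700 m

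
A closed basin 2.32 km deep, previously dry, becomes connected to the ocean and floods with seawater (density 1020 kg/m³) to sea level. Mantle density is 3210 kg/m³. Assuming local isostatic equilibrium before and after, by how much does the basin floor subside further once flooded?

After flooding the water column is d + s deep. Its weight must equal the weight of mantle displaced by the extra subsidence s: (d + s) ρ_w = s ρ_m.
s = d ρ_w / (ρ_m − ρ_w) = 2.32 km × 1020/(3210 − 1020) = 1.08 km.

1.08 km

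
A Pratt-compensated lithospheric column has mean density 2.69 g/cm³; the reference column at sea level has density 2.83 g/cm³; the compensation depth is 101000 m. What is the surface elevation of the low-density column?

ρ_ref D = ρ (D + h) → h = D (ρ_ref − ρ)/ρ.
h = 101000 m × (2.83 − 2.69)/2.69 = 5260 m.

5260 m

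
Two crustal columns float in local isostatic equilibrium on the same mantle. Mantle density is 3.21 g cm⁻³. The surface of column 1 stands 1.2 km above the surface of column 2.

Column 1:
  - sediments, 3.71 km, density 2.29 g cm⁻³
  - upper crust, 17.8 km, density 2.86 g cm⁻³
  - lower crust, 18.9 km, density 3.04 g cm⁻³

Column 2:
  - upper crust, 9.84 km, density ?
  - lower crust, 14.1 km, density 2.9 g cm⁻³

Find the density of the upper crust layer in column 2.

Take the compensation level at the base of the deeper column (depth z_c below the surface of column 1) and equate Σ ρ_i t_i down to z_c; mantle fills any gap and the z_c terms cancel.
Column 1: 3.71×2.29 + 17.8×2.86 + 18.9×3.04 + (z_c − 40.41)×3.21
Column 2: 1.2×0 + 9.84×ρ + 14.1×2.9 + (z_c − 1.2 − 23.94)×3.21
The z_c×3.21 term appears on both sides and cancels. Collect the known terms of each column as K = Σ(ρt)_known − 3.21 × (depth of known layers): K_1 = 116.8599 − 3.21×40.41 = −12.8562; K_2 = 40.89 − 3.21×(1.2 + 23.94) = −39.8094.
Balance: K_1 = K_2 + 9.84×ρ, so ρ = (K_1 − K_2)/9.84 = 26.9532/9.84 = 2.74 g cm⁻³.

2.74 g cm⁻³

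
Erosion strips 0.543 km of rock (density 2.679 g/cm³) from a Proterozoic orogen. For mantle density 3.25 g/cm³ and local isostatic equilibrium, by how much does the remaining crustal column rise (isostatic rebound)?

0.448 km

Unloading: uplift u = e ρ_c/ρ_m = 0.543 km × 2.679/3.25 = 0.448 km.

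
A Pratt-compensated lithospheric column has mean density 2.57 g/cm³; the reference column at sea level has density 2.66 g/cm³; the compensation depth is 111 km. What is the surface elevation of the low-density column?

3.89 km

ρ_ref D = ρ (D + h) → h = D (ρ_ref − ρ)/ρ.
h = 111 km × (2.66 − 2.57)/2.57 = 3.89 km.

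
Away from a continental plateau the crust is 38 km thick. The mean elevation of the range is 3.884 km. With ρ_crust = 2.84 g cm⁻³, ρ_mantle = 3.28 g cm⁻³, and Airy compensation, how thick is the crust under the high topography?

67 km

Root depth r = h ρ_c / (ρ_m − ρ_c) = 3.884 km × 2.84 / 0.44 = 25.07 km.
Total thickness = T + h + r = 38 km + 3.884 km + 25.07 km = 67 km.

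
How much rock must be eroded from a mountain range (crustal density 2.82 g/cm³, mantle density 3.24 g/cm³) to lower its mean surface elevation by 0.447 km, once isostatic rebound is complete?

Net drop Δ = e − u = e − e ρ_c/ρ_m = e (ρ_m − ρ_c)/ρ_m.
e = Δ ρ_m/(ρ_m − ρ_c) = 0.447 km × 3.24/0.42 = 3.45 km.

3.45 km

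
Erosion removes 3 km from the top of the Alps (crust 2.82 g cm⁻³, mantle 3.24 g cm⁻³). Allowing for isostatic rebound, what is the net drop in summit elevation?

Rebound u = e ρ_c/ρ_m = 3 km × 2.82/3.24 = 2.611 km.
Net surface drop = e − u = 3 km − 2.611 km = e (ρ_m − ρ_c)/ρ_m = 0.389 km.

0.389 km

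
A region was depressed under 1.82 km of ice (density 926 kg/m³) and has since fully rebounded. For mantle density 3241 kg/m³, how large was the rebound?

0.52 km

Removing the load lets mantle flow back in; uplift u satisfies ρ_ice t = ρ_m u.
u = t ρ_ice/ρ_m = 1.82 km × 926/3241 = 0.52 km.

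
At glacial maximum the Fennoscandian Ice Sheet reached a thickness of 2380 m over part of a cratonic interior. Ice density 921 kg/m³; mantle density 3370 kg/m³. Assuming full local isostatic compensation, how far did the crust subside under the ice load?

650 m

Isostatic balance requires: the ice load ρ_ice t is balanced by mantle displaced below, ρ_m s.
s = t ρ_ice / ρ_m = 2380 m × 921/3370 = 650 m.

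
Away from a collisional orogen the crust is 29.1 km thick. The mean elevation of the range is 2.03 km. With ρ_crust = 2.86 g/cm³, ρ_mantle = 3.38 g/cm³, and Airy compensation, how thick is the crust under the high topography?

Root depth r = h ρ_c / (ρ_m − ρ_c) = 2.03 km × 2.86 / 0.52 = 11.16 km.
Total thickness = T + h + r = 29.1 km + 2.03 km + 11.16 km = 42.3 km.

42.3 km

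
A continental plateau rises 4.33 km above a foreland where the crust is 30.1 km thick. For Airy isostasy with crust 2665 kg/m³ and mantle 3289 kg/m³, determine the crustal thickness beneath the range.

Root depth r = h ρ_c / (ρ_m − ρ_c) = 4.33 km × 2665 / 624 = 18.49 km.
Total thickness = T + h + r = 30.1 km + 4.33 km + 18.49 km = 52.9 km.

52.9 km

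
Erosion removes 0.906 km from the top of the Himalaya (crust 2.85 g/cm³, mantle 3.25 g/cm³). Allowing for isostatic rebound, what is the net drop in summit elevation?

Rebound u = e ρ_c/ρ_m = 0.906 km × 2.85/3.25 = 0.7945 km.
Net surface drop = e − u = 0.906 km − 0.7945 km = e (ρ_m − ρ_c)/ρ_m = 0.112 km.

0.112 km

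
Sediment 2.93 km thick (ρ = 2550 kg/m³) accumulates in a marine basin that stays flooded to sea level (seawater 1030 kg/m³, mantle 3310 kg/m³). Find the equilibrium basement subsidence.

Submarine loading: the sediment displaces seawater, and the subsidence is in turn flooded, so s (ρ_m − ρ_w) = t (ρ_sed − ρ_w).
s = 2.93 km × (2550 − 1030) / (3310 − 1030) = 1.95 km.

1.95 km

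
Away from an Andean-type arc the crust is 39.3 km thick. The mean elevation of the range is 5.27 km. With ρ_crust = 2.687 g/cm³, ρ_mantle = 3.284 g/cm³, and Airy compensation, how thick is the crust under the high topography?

68.3 km

Root depth r = h ρ_c / (ρ_m − ρ_c) = 5.27 km × 2.687 / 0.597 = 23.72 km.
Total thickness = T + h + r = 39.3 km + 5.27 km + 23.72 km = 68.3 km.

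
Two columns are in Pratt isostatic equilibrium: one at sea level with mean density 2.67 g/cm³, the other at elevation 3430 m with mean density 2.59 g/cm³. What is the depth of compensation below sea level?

111000 m

ρ_ref D = ρ (D + h) → D (ρ_ref − ρ) = ρ h.
D = ρ h/(ρ_ref − ρ) = 2.59 × 3430 m/(2.67 − 2.59) = 111000 m.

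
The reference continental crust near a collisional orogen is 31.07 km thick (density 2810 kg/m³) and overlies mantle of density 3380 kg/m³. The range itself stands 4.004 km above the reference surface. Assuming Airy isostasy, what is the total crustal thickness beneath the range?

Root depth r = h ρ_c / (ρ_m − ρ_c) = 4.004 km × 2810 / 570 = 19.74 km.
Total thickness = T + h + r = 31.07 km + 4.004 km + 19.74 km = 54.8 km.

54.8 km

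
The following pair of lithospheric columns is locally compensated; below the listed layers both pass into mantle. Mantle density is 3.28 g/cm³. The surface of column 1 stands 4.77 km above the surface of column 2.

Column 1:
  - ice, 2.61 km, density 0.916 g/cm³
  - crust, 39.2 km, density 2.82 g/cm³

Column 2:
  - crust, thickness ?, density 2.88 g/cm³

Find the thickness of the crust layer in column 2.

21.4 km

Take the compensation level at the base of the deeper column (depth z_c below the surface of column 1) and equate Σ ρ_i t_i down to z_c; mantle fills any gap and the z_c terms cancel.
Column 1: 2.61×0.916 + 39.2×2.82 + (z_c − 41.81)×3.28
Column 2: 4.77×0 + x×2.88 + (z_c − 4.77 − 0 − x)×3.28
The z_c×3.28 term appears on both sides and cancels. Collect the known terms of each column as K = Σ(ρt)_known − 3.28 × (depth of known layers): K_1 = 112.93476 − 3.28×41.81 = −24.20204; K_2 = 0 − 3.28×(4.77 + 0) = −15.6456.
Balance: K_1 = K_2 − x×(3.28 − 2.88), so x = (K_2 − K_1)/(3.28 − 2.88) = 8.55644/0.4 = 21.4 km.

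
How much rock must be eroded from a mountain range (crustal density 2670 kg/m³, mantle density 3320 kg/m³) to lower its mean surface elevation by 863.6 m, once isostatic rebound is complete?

4410 m

Net drop Δ = e − u = e − e ρ_c/ρ_m = e (ρ_m − ρ_c)/ρ_m.
e = Δ ρ_m/(ρ_m − ρ_c) = 863.6 m × 3320/650 = 4410 m.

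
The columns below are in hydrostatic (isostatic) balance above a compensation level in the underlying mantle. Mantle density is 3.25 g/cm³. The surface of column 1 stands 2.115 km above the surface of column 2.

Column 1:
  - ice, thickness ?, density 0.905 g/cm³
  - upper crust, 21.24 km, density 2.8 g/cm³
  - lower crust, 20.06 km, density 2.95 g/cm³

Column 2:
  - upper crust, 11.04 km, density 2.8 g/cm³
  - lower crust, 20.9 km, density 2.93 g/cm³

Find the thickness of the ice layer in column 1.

Take the compensation level at the base of the deeper column (depth z_c below the surface of column 1) and equate Σ ρ_i t_i down to z_c; mantle fills any gap and the z_c terms cancel.
Column 1: x×0.905 + 21.24×2.8 + 20.06×2.95 + (z_c − 41.3 − x)×3.25
Column 2: 2.115×0 + 11.04×2.8 + 20.9×2.93 + (z_c − 2.115 − 31.94)×3.25
The z_c×3.25 term appears on both sides and cancels. Collect the known terms of each column as K = Σ(ρt)_known − 3.25 × (depth of known layers): K_1 = 118.649 − 3.25×41.3 = −15.576; K_2 = 92.149 − 3.25×(2.115 + 31.94) = −18.52975.
Balance: K_1 − x×(3.25 − 0.905) = K_2, so x = (K_1 − K_2)/(3.25 − 0.905) = 2.95375/2.345 = 1.26 km.

1.26 km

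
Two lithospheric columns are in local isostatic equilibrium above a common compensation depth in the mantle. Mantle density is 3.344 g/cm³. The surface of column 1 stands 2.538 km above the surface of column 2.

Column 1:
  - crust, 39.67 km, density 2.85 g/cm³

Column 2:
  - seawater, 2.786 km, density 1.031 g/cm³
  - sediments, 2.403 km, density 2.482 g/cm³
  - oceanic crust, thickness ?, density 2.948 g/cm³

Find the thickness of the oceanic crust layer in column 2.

Take the compensation level at the base of the deeper column (depth z_c below the surface of column 1) and equate Σ ρ_i t_i down to z_c; mantle fills any gap and the z_c terms cancel.
Column 1: 39.67×2.85 + (z_c − 39.67)×3.344
Column 2: 2.538×0 + 2.786×1.031 + 2.403×2.482 + x×2.948 + (z_c − 2.538 − 5.189 − x)×3.344
The z_c×3.344 term appears on both sides and cancels. Collect the known terms of each column as K = Σ(ρt)_known − 3.344 × (depth of known layers): K_1 = 113.0595 − 3.344×39.67 = −19.59698; K_2 = 8.836612 − 3.344×(2.538 + 5.189) = −17.002476.
Balance: K_1 = K_2 − x×(3.344 − 2.948), so x = (K_2 − K_1)/(3.344 − 2.948) = 2.5945/0.396 = 6.55 km.

6.55 km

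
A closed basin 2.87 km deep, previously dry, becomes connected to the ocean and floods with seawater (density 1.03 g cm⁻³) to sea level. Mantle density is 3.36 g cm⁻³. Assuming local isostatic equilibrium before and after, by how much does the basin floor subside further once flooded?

1.27 km

After flooding the water column is d + s deep. Its weight must equal the weight of mantle displaced by the extra subsidence s: (d + s) ρ_w = s ρ_m.
s = d ρ_w / (ρ_m − ρ_w) = 2.87 km × 1.03/(3.36 − 1.03) = 1.27 km.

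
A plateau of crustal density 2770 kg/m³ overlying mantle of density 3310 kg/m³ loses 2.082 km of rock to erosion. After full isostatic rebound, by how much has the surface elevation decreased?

Rebound u = e ρ_c/ρ_m = 2.082 km × 2770/3310 = 1.742 km.
Net surface drop = e − u = 2.082 km − 1.742 km = e (ρ_m − ρ_c)/ρ_m = 0.34 km.

0.34 km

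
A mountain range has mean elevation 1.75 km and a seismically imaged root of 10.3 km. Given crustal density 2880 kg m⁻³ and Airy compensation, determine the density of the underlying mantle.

3370 kg m⁻³

Airy balance: ρ_c h = (ρ_m − ρ_c) r → ρ_m = ρ_c (1 + h/r).
ρ_m = 2880 × (1 + 1.75 km/10.3 km) = 3370 kg m⁻³.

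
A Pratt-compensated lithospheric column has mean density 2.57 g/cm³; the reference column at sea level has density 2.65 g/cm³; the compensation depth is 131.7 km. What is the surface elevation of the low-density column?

ρ_ref D = ρ (D + h) → h = D (ρ_ref − ρ)/ρ.
h = 131.7 km × (2.65 − 2.57)/2.57 = 4.1 km.

4.1 km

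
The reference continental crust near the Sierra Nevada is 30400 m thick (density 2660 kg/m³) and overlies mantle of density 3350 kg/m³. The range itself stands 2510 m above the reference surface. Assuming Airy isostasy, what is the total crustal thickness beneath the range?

42600 m

Root depth r = h ρ_c / (ρ_m − ρ_c) = 2510 m × 2660 / 690 = 9676 m.
Total thickness = T + h + r = 30400 m + 2510 m + 9676 m = 42600 m.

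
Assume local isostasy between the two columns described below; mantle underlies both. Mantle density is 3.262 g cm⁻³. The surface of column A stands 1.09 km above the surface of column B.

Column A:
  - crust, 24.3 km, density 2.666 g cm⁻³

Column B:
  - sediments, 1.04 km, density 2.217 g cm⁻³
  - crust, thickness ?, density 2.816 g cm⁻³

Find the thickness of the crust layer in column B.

22.1 km

Take the compensation level at the base of the deeper column (depth z_c below the surface of column A) and equate Σ ρ_i t_i down to z_c; mantle fills any gap and the z_c terms cancel.
Column A: 24.3×2.666 + (z_c − 24.3)×3.262
Column B: 1.09×0 + 1.04×2.217 + x×2.816 + (z_c − 1.09 − 1.04 − x)×3.262
The z_c×3.262 term appears on both sides and cancels. Collect the known terms of each column as K = Σ(ρt)_known − 3.262 × (depth of known layers): K_A = 64.7838 − 3.262×24.3 = −14.4828; K_B = 2.30568 − 3.262×(1.09 + 1.04) = −4.64238.
Balance: K_A = K_B − x×(3.262 − 2.816), so x = (K_B − K_A)/(3.262 − 2.816) = 9.84042/0.446 = 22.1 km.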